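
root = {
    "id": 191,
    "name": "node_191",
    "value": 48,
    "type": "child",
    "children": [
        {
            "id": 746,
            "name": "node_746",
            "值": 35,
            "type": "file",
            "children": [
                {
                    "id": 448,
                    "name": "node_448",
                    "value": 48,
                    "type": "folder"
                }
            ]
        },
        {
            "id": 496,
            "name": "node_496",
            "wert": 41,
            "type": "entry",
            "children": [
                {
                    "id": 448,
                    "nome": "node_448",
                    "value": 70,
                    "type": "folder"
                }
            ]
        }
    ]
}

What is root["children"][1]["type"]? "entry"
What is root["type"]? "child"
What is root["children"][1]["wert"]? 41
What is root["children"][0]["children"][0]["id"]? 448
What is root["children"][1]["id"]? 496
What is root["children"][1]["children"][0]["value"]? 70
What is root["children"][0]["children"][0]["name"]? "node_448"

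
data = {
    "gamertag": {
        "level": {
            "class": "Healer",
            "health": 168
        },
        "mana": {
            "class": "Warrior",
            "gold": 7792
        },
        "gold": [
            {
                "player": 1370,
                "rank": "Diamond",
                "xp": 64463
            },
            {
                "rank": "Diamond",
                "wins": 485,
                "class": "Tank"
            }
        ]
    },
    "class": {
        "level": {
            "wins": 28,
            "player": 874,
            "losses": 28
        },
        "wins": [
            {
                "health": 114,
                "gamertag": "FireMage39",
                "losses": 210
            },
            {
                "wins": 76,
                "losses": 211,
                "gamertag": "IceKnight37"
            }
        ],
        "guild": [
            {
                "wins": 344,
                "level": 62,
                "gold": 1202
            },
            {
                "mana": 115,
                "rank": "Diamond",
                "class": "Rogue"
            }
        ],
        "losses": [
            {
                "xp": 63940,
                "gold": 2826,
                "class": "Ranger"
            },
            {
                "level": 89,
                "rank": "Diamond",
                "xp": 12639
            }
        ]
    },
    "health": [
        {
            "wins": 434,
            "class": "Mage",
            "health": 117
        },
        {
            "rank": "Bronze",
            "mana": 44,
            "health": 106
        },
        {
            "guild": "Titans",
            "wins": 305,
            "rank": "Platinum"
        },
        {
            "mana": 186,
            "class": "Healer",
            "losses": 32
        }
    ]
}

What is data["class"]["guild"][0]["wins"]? 344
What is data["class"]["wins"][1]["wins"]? 76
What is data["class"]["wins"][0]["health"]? 114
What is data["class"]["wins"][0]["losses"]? 210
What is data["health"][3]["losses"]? 32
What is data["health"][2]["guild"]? "Titans"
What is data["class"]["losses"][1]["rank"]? "Diamond"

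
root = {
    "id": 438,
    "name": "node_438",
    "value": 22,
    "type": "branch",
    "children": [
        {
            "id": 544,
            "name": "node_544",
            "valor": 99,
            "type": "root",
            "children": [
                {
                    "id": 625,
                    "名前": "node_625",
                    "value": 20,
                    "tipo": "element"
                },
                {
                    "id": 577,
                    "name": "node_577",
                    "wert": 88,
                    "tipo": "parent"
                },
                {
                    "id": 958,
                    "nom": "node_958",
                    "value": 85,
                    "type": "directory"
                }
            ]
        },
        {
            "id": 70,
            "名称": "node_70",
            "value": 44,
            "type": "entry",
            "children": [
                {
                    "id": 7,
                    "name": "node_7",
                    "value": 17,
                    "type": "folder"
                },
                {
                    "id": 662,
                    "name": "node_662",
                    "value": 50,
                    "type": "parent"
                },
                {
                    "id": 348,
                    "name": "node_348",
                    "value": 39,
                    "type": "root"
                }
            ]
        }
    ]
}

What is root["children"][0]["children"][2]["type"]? "directory"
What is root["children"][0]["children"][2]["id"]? 958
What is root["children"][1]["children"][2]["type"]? "root"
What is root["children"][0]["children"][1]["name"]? "node_577"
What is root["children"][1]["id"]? 70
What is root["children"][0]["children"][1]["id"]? 577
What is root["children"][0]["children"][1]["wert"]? 88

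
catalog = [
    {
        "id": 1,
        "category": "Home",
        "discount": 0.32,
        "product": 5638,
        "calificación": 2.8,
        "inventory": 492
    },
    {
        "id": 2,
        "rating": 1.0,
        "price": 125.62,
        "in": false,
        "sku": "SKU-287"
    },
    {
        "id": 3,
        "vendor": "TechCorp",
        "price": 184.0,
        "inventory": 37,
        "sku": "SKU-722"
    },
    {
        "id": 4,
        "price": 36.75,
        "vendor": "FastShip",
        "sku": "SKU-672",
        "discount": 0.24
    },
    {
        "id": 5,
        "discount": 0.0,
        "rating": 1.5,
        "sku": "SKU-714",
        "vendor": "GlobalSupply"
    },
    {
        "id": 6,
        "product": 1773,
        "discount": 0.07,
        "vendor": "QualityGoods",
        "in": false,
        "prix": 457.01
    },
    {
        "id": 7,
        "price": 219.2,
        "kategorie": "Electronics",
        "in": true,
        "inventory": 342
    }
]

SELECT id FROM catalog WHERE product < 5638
[6]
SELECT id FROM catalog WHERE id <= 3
[1, 2, 3]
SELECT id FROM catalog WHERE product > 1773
[1]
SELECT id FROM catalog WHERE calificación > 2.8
[]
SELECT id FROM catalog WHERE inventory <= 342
[3, 7]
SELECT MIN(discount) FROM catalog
0.0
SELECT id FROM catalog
[1, 2, 3, 4, 5, 6, 7]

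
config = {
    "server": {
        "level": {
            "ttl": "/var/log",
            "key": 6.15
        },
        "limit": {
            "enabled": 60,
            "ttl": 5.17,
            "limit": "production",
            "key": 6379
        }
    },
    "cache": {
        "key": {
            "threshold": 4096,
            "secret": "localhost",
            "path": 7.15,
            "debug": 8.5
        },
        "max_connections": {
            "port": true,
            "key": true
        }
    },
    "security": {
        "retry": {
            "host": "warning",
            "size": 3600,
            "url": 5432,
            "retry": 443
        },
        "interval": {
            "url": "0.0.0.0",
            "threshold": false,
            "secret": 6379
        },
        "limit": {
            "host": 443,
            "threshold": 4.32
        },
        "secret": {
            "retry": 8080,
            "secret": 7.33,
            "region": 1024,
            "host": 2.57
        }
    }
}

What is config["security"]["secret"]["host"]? 2.57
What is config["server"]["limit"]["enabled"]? 60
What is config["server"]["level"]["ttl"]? "/var/log"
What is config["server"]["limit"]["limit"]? "production"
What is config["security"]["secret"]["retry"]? 8080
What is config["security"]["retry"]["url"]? 5432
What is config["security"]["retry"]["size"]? 3600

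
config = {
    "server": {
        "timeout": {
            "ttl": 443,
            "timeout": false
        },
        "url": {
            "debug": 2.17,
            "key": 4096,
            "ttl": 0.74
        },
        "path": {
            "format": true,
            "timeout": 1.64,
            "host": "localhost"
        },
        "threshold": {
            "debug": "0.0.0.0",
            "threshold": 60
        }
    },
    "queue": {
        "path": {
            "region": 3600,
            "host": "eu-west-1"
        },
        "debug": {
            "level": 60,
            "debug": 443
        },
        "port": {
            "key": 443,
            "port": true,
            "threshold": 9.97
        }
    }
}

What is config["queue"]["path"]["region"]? 3600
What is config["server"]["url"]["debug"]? 2.17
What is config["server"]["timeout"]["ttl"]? 443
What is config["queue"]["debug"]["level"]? 60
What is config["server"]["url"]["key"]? 4096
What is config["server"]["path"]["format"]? True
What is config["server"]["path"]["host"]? "localhost"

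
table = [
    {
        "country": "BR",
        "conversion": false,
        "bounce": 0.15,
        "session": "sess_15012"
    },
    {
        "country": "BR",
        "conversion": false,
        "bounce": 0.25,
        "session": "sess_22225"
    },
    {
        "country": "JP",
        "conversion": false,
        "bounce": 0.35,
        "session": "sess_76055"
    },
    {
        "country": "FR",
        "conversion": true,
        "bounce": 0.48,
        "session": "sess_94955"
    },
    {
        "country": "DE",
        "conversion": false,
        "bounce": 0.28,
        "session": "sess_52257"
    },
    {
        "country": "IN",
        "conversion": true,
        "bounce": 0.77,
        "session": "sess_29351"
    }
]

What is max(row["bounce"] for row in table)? 0.77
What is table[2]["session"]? "sess_76055"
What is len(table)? 6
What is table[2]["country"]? "JP"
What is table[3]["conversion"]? True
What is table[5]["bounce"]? 0.77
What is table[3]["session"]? "sess_94955"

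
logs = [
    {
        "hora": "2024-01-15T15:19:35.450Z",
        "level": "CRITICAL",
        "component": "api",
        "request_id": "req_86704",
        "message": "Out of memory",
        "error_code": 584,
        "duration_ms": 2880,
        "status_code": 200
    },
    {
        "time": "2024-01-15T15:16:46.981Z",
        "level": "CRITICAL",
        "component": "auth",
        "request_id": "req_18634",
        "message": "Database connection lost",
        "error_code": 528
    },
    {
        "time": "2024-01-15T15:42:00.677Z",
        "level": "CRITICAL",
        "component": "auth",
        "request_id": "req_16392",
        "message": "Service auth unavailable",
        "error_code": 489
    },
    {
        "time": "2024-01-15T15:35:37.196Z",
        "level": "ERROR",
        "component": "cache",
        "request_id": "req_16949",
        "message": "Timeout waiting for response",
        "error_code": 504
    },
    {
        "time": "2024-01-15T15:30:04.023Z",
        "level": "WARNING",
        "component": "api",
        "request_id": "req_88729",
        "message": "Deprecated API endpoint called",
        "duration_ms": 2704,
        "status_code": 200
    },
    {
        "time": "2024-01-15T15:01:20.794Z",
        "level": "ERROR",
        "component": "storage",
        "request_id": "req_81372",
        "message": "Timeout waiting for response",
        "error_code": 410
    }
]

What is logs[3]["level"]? "ERROR"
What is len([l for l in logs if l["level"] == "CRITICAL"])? 3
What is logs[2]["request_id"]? "req_16392"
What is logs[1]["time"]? "2024-01-15T15:16:46.981Z"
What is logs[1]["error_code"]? 528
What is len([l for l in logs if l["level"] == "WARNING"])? 1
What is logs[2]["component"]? "auth"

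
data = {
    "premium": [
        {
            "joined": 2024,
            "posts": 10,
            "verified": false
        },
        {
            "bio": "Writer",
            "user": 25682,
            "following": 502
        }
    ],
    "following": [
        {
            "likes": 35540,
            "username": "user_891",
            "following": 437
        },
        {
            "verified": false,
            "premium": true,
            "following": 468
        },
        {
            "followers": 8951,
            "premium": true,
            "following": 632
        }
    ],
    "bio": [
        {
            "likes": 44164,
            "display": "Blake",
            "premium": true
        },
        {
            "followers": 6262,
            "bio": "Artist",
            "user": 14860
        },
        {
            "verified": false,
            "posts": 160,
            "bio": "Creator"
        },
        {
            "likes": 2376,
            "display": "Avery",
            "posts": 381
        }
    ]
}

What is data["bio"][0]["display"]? "Blake"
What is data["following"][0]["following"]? 437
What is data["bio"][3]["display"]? "Avery"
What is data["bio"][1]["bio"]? "Artist"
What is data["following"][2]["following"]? 632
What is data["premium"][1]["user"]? 25682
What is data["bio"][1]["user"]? 14860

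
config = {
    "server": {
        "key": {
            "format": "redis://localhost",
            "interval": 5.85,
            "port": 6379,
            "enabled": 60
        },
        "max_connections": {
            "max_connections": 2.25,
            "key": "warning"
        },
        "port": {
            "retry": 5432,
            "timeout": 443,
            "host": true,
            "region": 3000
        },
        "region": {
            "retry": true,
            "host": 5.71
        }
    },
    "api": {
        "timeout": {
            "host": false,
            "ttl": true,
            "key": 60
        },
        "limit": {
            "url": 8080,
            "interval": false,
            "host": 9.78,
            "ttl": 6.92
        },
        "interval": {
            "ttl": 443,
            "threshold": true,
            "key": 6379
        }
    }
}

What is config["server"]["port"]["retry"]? 5432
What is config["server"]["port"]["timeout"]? 443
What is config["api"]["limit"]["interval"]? False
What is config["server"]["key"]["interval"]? 5.85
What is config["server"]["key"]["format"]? "redis://localhost"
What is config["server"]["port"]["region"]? 3000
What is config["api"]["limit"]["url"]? 8080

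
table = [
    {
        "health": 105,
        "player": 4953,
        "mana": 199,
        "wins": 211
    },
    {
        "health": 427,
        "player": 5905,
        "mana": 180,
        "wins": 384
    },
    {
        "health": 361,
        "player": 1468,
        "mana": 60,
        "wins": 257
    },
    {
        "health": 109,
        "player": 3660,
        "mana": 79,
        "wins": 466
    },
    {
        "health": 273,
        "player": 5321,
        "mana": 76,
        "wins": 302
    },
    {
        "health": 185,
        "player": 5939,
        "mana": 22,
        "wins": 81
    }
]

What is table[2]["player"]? 1468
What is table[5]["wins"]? 81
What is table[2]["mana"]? 60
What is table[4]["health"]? 273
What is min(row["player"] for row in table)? 1468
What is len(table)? 6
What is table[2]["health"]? 361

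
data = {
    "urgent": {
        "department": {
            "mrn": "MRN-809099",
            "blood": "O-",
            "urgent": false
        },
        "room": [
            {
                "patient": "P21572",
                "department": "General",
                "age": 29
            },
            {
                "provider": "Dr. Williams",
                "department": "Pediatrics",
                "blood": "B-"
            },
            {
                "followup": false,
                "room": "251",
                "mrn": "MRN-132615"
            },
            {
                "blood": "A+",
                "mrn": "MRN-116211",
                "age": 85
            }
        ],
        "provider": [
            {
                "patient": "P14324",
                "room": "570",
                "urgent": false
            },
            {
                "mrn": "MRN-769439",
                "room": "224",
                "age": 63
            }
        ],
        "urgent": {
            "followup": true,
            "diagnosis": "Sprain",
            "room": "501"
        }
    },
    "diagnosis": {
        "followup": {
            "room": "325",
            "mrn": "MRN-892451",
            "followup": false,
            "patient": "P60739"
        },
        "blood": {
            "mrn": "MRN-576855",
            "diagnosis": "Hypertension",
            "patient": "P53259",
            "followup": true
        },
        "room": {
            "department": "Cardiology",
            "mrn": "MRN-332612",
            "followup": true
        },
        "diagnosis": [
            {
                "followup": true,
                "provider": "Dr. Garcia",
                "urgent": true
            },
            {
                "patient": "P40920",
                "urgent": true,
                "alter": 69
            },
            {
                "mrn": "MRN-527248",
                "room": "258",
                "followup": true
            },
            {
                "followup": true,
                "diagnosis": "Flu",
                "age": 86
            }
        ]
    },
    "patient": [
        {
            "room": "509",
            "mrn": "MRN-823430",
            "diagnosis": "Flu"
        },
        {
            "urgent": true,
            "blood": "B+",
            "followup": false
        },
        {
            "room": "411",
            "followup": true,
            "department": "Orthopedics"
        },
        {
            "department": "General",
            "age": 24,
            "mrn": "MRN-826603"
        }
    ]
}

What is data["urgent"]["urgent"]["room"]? "501"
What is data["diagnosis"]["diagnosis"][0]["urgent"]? True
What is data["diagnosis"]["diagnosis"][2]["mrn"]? "MRN-527248"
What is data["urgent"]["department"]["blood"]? "O-"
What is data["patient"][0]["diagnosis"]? "Flu"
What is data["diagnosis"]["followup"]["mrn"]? "MRN-892451"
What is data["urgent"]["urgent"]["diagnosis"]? "Sprain"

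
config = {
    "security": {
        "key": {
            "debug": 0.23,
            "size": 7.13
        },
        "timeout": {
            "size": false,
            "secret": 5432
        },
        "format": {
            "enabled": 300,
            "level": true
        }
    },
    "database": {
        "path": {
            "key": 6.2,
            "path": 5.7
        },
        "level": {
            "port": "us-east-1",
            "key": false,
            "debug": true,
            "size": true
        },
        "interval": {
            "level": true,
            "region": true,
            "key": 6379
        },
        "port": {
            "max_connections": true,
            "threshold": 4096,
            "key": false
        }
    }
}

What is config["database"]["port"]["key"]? False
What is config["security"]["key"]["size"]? 7.13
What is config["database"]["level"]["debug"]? True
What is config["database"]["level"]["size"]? True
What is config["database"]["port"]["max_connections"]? True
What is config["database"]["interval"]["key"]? 6379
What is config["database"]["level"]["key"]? False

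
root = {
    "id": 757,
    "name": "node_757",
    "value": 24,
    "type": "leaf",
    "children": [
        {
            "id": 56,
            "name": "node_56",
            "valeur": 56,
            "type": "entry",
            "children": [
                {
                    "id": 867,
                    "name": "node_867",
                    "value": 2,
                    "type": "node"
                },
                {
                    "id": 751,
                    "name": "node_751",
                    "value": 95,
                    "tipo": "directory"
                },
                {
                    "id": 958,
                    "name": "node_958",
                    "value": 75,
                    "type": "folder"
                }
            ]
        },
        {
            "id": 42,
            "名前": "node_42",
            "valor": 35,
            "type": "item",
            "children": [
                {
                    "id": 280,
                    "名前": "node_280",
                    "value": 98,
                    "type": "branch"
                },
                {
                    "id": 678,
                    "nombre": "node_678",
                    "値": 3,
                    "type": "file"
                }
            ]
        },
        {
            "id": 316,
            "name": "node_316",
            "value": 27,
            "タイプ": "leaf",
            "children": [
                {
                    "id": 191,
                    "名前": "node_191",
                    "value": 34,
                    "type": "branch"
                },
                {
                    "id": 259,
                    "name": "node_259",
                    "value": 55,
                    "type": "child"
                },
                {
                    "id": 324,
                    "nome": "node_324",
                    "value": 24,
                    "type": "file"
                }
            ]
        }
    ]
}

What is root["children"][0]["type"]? "entry"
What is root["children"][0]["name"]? "node_56"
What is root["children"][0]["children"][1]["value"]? 95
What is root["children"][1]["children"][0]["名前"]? "node_280"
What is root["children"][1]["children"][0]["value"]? 98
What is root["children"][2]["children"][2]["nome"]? "node_324"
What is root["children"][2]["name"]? "node_316"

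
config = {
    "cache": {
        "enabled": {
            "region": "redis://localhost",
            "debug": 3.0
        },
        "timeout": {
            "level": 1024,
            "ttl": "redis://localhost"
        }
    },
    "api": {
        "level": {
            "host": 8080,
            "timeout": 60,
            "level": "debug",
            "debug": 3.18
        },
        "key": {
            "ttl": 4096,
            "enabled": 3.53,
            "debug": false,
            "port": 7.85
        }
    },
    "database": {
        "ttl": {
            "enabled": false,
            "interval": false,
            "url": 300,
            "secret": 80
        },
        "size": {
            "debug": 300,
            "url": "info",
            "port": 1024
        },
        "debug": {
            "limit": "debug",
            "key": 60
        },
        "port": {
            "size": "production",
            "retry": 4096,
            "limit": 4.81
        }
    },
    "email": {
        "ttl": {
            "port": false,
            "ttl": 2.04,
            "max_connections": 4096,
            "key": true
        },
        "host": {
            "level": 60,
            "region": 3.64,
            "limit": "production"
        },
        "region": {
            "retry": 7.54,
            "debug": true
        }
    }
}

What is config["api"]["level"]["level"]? "debug"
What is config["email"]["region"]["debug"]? True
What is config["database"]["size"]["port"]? 1024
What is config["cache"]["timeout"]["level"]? 1024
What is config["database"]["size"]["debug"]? 300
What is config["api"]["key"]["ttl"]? 4096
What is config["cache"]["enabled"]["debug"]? 3.0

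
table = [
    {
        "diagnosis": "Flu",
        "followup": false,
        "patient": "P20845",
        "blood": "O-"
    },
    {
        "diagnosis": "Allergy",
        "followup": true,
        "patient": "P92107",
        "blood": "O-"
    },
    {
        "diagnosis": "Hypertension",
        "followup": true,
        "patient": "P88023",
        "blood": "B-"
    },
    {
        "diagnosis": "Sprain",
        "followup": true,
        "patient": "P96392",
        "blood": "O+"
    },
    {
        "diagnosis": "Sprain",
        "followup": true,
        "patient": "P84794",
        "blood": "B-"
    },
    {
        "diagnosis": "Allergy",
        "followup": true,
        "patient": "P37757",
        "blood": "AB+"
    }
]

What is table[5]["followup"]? True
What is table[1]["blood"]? "O-"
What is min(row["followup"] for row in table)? False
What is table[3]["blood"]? "O+"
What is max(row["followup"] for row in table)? True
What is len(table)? 6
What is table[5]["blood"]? "AB+"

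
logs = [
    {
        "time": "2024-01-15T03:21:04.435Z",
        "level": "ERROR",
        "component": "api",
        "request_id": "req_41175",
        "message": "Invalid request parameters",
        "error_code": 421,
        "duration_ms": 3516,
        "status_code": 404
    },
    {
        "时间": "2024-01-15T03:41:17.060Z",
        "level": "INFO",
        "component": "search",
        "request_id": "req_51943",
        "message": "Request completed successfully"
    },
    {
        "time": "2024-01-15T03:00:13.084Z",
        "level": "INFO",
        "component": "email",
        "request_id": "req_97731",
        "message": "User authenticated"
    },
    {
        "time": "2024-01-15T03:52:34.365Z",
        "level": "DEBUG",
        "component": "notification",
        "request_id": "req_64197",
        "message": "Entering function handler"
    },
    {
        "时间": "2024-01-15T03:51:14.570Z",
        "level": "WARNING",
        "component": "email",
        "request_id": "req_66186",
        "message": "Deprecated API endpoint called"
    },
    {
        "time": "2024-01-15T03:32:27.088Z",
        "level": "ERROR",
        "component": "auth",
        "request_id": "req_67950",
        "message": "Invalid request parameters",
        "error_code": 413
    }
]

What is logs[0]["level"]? "ERROR"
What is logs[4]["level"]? "WARNING"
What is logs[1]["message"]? "Request completed successfully"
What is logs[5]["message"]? "Invalid request parameters"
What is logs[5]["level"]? "ERROR"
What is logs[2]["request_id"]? "req_97731"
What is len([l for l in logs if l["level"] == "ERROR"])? 2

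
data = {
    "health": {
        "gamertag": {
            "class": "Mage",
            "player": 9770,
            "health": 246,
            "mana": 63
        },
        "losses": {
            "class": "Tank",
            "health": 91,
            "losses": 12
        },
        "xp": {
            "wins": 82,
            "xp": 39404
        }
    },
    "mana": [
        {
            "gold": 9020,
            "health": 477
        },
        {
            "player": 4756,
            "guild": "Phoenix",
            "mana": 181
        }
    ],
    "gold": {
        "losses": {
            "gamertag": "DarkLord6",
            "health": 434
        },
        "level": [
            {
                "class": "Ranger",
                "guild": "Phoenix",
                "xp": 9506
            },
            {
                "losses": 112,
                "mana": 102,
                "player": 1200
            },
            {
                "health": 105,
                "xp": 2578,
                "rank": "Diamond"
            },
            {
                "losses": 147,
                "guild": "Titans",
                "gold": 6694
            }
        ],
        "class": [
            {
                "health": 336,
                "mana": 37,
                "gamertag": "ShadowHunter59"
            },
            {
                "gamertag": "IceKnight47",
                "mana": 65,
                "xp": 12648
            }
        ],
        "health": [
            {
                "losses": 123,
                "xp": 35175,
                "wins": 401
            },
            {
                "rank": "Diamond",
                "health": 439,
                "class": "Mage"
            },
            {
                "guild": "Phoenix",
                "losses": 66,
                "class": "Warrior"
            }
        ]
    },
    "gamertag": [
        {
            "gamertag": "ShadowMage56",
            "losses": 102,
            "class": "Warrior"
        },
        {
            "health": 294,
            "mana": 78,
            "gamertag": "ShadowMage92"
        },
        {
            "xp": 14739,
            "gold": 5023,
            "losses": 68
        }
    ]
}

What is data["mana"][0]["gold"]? 9020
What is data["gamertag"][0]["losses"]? 102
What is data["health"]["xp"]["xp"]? 39404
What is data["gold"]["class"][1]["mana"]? 65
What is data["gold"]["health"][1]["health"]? 439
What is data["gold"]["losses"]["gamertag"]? "DarkLord6"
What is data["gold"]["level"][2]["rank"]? "Diamond"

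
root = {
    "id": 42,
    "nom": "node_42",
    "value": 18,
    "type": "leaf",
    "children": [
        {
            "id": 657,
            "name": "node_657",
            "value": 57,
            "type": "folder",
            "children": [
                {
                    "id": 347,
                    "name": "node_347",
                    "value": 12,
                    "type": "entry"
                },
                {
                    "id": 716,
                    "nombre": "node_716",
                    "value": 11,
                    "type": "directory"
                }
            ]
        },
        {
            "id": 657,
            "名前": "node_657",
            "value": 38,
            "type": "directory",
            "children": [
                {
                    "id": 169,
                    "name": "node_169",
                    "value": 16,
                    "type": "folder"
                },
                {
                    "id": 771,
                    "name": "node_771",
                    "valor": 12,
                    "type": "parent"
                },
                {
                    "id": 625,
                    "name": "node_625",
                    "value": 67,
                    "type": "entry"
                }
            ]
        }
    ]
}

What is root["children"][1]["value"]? 38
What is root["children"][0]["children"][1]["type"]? "directory"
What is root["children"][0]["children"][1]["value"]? 11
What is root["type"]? "leaf"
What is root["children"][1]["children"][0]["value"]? 16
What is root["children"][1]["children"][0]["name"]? "node_169"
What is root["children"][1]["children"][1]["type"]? "parent"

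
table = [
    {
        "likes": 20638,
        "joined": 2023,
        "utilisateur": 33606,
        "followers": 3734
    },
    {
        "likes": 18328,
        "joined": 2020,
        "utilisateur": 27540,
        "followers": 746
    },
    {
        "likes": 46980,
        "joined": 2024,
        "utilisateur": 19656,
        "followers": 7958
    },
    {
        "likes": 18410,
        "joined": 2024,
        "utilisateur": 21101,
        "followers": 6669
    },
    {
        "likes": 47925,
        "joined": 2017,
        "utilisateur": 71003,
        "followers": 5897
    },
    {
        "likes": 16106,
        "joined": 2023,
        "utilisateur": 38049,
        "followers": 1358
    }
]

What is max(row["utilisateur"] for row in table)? 71003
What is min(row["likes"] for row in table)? 16106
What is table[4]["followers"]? 5897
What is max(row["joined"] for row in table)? 2024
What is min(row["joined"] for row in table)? 2017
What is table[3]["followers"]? 6669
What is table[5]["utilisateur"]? 38049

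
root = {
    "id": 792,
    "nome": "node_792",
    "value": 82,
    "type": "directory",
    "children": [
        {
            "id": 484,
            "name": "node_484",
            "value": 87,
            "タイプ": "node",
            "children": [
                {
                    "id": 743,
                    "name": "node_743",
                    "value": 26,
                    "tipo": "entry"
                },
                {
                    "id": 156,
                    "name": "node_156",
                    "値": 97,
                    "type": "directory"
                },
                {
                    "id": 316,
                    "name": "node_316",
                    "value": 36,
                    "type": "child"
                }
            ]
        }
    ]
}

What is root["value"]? 82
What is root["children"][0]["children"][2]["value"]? 36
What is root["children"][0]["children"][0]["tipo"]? "entry"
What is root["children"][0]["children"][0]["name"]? "node_743"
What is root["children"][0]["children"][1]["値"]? 97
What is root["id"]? 792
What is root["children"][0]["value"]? 87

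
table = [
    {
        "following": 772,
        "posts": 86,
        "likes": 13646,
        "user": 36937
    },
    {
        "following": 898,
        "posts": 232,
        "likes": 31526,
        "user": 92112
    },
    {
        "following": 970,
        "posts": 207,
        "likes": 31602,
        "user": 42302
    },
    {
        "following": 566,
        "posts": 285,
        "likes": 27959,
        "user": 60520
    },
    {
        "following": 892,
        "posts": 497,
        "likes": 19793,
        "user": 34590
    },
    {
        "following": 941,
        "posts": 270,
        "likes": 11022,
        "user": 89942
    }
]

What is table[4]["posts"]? 497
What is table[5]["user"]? 89942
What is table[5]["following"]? 941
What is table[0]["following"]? 772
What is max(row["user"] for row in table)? 92112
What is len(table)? 6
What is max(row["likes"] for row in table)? 31602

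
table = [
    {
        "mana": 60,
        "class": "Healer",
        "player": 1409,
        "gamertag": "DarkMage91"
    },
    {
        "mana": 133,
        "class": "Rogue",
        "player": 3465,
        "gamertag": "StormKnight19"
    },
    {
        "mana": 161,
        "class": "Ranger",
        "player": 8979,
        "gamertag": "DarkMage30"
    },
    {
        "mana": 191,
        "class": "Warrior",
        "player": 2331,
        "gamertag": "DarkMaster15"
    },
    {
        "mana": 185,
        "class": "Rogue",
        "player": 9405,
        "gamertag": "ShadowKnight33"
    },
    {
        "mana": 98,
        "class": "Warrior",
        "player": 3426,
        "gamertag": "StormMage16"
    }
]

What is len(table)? 6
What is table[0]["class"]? "Healer"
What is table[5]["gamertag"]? "StormMage16"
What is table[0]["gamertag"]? "DarkMage91"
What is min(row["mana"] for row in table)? 60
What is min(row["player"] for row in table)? 1409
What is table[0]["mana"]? 60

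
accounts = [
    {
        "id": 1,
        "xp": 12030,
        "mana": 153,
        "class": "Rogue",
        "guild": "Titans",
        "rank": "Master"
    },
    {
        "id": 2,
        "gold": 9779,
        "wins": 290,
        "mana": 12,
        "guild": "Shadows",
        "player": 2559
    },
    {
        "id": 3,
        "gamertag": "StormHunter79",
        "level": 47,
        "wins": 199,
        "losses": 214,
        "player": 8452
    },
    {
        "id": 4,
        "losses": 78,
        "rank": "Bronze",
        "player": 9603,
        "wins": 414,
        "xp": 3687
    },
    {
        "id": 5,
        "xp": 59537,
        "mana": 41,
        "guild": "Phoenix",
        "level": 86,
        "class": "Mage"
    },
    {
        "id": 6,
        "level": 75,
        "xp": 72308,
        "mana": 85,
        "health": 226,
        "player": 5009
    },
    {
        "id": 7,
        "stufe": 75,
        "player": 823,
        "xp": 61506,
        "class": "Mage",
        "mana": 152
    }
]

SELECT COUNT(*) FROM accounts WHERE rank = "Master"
1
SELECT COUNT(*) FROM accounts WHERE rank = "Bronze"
1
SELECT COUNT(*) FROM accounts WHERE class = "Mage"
2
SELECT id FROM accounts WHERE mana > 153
[]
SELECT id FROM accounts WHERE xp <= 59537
[1, 4, 5]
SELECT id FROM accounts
[1, 2, 3, 4, 5, 6, 7]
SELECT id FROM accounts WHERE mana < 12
[]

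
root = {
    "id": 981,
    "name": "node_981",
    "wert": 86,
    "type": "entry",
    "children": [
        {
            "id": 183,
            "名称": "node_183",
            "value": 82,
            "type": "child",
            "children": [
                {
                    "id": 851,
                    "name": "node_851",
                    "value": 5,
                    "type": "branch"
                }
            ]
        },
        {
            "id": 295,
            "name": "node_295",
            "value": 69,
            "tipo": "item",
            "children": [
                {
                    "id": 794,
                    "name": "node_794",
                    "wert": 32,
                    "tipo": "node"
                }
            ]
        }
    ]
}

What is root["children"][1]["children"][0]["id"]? 794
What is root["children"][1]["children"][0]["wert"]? 32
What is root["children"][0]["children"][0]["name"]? "node_851"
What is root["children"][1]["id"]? 295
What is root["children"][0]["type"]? "child"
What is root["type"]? "entry"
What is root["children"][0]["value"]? 82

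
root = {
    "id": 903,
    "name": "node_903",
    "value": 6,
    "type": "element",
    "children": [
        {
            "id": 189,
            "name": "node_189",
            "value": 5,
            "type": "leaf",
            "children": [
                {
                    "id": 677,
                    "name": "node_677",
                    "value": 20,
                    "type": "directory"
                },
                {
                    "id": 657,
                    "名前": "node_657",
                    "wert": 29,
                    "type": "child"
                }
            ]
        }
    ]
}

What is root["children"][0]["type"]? "leaf"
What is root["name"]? "node_903"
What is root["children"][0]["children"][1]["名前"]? "node_657"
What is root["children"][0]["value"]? 5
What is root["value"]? 6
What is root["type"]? "element"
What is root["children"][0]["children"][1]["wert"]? 29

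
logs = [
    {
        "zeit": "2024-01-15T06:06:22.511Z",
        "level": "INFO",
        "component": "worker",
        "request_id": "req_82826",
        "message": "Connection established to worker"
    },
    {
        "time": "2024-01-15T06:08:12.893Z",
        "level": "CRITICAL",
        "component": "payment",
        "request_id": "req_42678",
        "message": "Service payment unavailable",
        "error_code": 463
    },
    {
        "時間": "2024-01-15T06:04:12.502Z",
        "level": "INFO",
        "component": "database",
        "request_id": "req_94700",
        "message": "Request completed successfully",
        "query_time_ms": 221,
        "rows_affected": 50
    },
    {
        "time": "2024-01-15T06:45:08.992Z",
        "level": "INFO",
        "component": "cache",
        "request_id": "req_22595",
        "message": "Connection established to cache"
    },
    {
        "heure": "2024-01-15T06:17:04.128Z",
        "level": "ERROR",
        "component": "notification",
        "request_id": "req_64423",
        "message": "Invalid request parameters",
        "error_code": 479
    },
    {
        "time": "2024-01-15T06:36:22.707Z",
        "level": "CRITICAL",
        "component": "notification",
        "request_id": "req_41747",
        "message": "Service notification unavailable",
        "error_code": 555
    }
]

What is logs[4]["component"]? "notification"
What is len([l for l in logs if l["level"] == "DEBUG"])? 0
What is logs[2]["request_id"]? "req_94700"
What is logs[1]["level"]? "CRITICAL"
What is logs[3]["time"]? "2024-01-15T06:45:08.992Z"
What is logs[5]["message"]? "Service notification unavailable"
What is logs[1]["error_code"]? 463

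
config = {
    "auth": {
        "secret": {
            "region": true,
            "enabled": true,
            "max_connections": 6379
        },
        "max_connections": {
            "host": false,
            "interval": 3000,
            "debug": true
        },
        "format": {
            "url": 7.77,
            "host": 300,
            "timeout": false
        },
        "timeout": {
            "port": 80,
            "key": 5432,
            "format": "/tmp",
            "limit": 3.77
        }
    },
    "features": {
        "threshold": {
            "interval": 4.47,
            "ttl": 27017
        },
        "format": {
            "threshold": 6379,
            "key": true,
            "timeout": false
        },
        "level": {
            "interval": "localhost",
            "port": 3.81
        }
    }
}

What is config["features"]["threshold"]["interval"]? 4.47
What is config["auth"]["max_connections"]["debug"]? True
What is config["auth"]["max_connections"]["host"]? False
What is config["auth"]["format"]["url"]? 7.77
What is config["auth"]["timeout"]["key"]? 5432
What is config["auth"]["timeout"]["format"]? "/tmp"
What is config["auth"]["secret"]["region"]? True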